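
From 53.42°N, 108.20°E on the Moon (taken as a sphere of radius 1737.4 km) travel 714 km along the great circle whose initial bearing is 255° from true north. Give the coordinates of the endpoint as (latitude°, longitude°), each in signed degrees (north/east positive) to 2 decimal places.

42.42°, 76.69°

Angular distance δ = d/R = 714/1737.4 = 0.41096 rad; initial bearing θ = 4.4506 rad.
sin φ₂ = sin φ₁ cos δ + cos φ₁ sin δ cos θ = (0.8030)(0.9167) + (0.5959)(0.3995)(-0.2588) = 0.6745, so φ₂ = 42.42°.
Δλ = atan2(sin θ sin δ cos φ₁, cos δ − sin φ₁ sin φ₂) = atan2(-0.2300, 0.3751) = -31.514°.
λ₂ = 108.200° − 31.514° = 76.69°.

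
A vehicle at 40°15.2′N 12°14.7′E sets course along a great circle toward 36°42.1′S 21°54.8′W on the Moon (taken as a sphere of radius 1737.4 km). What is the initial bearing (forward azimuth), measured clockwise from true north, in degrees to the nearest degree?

207°

Δλ = -34.158° = -0.5962 rad.
y = sin Δλ · cos φ₂ = (-0.5615)(0.8018) = -0.4502
x = cos φ₁ sin φ₂ − sin φ₁ cos φ₂ cos Δλ = (0.7632)(-0.5976) − (0.6462)(0.8018)(0.8275) = -0.8848
θ = atan2(y, x) = -153.03°; adding 360° gives 207°.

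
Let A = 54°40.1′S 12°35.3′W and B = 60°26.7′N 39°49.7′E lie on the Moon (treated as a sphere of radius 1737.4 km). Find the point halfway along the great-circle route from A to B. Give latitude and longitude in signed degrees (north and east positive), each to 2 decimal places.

3.22°, 11.38°

Central angle δ = 2.1361 rad. Interpolating on the sphere with fraction f = 0.5:
P = [sin((1−f)δ)·A + sin(fδ)·B] / sin δ = 1.0377·A + 1.0377·B in Cartesian coordinates,
giving P = (0.9788, 0.1970, 0.0561), i.e. latitude 3.22°, longitude 11.38°.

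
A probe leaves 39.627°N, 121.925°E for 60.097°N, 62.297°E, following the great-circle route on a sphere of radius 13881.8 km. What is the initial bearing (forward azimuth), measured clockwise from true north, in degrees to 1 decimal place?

319.7°

Δλ = -59.628° = -1.0407 rad.
y = sin Δλ · cos φ₂ = (-0.8628)(0.4985) = -0.4301
x = cos φ₁ sin φ₂ − sin φ₁ cos φ₂ cos Δλ = (0.7702)(0.8669) − (0.6378)(0.4985)(0.5056) = 0.5069
θ = atan2(y, x) = -40.31°; adding 360° gives 319.7°.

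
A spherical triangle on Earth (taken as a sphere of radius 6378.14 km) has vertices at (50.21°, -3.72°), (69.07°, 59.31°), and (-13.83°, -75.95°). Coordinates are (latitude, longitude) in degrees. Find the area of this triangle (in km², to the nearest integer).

Side lengths (central angles): a = 2.0597, b = 1.5648, c = 0.6070 rad; semiperimeter s = 2.1157.
By l'Huilier's theorem, tan(E/4) = √[tan(s/2) tan((s−a)/2) tan((s−b)/2) tan((s−c)/2)], giving spherical excess E = 0.4579 rad.
Area = E·R² = 0.4579 × (6378.14)² ≈ 18628678 km².

18628678 km²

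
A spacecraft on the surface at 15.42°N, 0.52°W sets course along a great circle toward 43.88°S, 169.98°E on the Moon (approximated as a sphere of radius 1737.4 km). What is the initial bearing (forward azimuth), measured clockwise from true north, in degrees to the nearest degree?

With φ₁ = 0.2691, φ₂ = -0.7659, Δλ = 2.9758 rad, the forward-azimuth formula gives
θ = atan2( sin Δλ cos φ₂ , cos φ₁ sin φ₂ − sin φ₁ cos φ₂ cos Δλ ) = atan2(0.1190, -0.4792) = 166.06°.
So the initial bearing is 166°.

166°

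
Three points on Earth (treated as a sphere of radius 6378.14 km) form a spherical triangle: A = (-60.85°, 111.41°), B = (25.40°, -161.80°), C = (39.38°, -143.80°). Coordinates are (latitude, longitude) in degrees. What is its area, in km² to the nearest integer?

5714674 km²

Side lengths (central angles): a = 0.3591, b = 2.2787, c = 1.9283 rad; semiperimeter s = 2.2831.
By l'Huilier's theorem, tan(E/4) = √[tan(s/2) tan((s−a)/2) tan((s−b)/2) tan((s−c)/2)], giving spherical excess E = 0.1405 rad.
Area = E·R² = 0.1405 × (6378.14)² ≈ 5714674 km².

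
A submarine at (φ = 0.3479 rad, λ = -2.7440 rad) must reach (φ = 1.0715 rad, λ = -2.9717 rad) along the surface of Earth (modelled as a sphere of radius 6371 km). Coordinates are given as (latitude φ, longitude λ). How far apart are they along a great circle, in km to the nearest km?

4721 km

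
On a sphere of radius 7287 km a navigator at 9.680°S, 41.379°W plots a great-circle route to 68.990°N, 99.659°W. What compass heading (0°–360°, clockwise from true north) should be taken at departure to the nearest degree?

342°

Δλ = -58.280° = -1.0172 rad.
y = sin Δλ · cos φ₂ = (-0.8506)(0.3585) = -0.3050
x = cos φ₁ sin φ₂ − sin φ₁ cos φ₂ cos Δλ = (0.9858)(0.9335) − (-0.1681)(0.3585)(0.5258) = 0.9519
θ = atan2(y, x) = -17.76°; adding 360° gives 342°.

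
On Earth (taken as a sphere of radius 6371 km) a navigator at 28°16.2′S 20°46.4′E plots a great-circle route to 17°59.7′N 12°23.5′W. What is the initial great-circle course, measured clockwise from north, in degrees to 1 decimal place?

Δλ = -33.165° = -0.5788 rad.
y = sin Δλ · cos φ₂ = (-0.5471)(0.9511) = -0.5203
x = cos φ₁ sin φ₂ − sin φ₁ cos φ₂ cos Δλ = (0.8807)(0.3089) − (-0.4736)(0.9511)(0.8371) = 0.6492
θ = atan2(y, x) = -38.71°; adding 360° gives 321.3°.

321.3°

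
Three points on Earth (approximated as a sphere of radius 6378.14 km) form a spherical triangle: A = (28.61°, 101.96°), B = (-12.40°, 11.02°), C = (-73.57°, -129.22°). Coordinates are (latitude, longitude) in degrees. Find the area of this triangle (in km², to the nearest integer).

101434305 km²

Side lengths (central angles): a = 1.5772, b = 2.2331, c = 1.6880 rad; semiperimeter s = 2.7491.
By l'Huilier's theorem, tan(E/4) = √[tan(s/2) tan((s−a)/2) tan((s−b)/2) tan((s−c)/2)], giving spherical excess E = 2.4934 rad.
Area = E·R² = 2.4934 × (6378.14)² ≈ 101434305 km².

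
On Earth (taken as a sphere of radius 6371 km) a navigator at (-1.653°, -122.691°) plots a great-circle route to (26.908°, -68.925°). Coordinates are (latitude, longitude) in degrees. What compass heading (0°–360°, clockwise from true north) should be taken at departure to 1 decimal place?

57.0°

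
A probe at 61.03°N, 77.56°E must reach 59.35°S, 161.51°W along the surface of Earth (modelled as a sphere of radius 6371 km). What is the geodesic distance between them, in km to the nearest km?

16856 km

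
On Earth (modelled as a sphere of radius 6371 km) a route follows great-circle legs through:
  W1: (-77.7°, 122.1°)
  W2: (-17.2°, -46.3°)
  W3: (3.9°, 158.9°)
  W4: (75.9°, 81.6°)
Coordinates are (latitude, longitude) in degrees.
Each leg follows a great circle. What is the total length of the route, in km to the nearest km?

35576 km

Leg W1→W2: central angle 1.4811 rad, distance 9436.1 km.
Leg W2→W3: central angle 2.6519 rad, distance 16895.2 km.
Leg W3→W4: central angle 1.4511 rad, distance 9245.0 km.
Total: 9436.1 + 16895.2 + 9245.0 ≈ 35576 km.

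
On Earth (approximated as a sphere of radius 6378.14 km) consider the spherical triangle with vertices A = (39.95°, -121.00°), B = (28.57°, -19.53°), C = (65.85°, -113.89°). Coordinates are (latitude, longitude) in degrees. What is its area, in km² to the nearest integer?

11520701 km²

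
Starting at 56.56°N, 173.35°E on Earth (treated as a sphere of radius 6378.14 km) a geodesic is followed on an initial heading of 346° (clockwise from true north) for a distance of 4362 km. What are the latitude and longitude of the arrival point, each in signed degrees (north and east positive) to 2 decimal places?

79.94°, 54.43°

Angular distance δ = d/R = 4362/6378.14 = 0.68390 rad; initial bearing θ = 6.0388 rad.
sin φ₂ = sin φ₁ cos δ + cos φ₁ sin δ cos θ = (0.8345)(0.7751) + (0.5511)(0.6318)(0.9703) = 0.9846, so φ₂ = 79.94°.
Δλ = atan2(sin θ sin δ cos φ₁, cos δ − sin φ₁ sin φ₂) = atan2(-0.0842, -0.0465) = -118.915°.
λ₂ = 173.350° − 118.915° = 54.43°.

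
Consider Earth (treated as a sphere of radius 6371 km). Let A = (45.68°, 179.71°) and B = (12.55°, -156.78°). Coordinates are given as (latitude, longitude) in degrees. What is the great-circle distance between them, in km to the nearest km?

4299 km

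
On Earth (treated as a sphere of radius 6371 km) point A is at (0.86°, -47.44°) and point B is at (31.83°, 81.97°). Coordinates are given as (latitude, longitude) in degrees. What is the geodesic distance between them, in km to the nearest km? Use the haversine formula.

13577 km

With latitudes φ₁ = 0.860°, φ₂ = 31.830° and longitude difference Δλ = 129.410°:
Haversine: a = sin²(Δφ/2) + cos φ₁ cos φ₂ sin²(Δλ/2) = 0.0713 + (0.9999)(0.8496)(0.8174) = 0.76571.
Central angle c = 2·arcsin(√a) = 2.13107 rad.
Distance = R·c = 6371 × 2.1311 ≈ 13577 km.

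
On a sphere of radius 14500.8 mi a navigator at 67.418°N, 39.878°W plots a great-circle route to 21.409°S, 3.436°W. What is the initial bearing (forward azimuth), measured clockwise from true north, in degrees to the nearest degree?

146°

With φ₁ = 1.1767, φ₂ = -0.3737, Δλ = 0.6360 rad, the forward-azimuth formula gives
θ = atan2( sin Δλ cos φ₂ , cos φ₁ sin φ₂ − sin φ₁ cos φ₂ cos Δλ ) = atan2(0.5530, -0.8317) = 146.38°.
So the initial bearing is 146°.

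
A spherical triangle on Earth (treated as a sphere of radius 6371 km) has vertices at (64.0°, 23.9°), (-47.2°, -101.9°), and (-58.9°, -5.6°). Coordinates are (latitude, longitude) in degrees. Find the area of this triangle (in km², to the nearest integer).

Side lengths (central angles): a = 0.9400, b = 2.1804, c = 2.5566 rad; semiperimeter s = 2.8385.
By l'Huilier's theorem, tan(E/4) = √[tan(s/2) tan((s−a)/2) tan((s−b)/2) tan((s−c)/2)], giving spherical excess E = 2.3489 rad.
Area = E·R² = 2.3489 × (6371)² ≈ 95342889 km².

95342889 km²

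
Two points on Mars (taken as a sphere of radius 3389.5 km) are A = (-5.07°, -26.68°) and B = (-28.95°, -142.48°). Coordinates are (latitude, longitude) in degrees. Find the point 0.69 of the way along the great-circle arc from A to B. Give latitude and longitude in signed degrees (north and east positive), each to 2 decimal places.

Central angle δ = 1.9141 rad. Interpolating on the sphere with fraction f = 0.69:
P = [sin((1−f)δ)·A + sin(fδ)·B] / sin δ = 0.5938·A + 1.0289·B in Cartesian coordinates,
giving P = (-0.1856, -0.8139, -0.5505), i.e. latitude -33.40°, longitude -102.85°.

-33.40°, -102.85°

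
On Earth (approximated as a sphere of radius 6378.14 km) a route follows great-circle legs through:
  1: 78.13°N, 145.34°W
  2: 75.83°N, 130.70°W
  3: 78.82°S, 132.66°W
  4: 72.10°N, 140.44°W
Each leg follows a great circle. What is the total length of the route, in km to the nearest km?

Leg 1→2: central angle 0.0699 rad, distance 445.7 km.
Leg 2→3: central angle 2.6992 rad, distance 17216.0 km.
Leg 3→4: central angle 2.6352 rad, distance 16807.6 km.
Total: 445.7 + 17216.0 + 16807.6 ≈ 34469 km.

34469 km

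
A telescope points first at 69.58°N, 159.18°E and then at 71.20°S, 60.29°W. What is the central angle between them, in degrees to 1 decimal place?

166.9°

In radians: φ₁ = 1.2144, φ₂ = -1.2427, Δλ = 140.530° = 2.4527 rad.
cos c = sin φ₁ sin φ₂ + cos φ₁ cos φ₂ cos Δλ = (0.9372)(-0.9466) + (0.3489)(0.3223)(-0.7720) = -0.97396,
so c = arccos(-0.97396) = 2.91288 rad.
So the angular separation is 166.9°.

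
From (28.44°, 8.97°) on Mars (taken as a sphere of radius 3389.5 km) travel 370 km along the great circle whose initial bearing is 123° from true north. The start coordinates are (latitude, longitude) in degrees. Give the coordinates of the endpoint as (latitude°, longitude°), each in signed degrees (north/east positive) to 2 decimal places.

Angular distance δ = d/R = 370/3389.5 = 0.10916 rad; initial bearing θ = 2.1468 rad.
sin φ₂ = sin φ₁ cos δ + cos φ₁ sin δ cos θ = (0.4762)(0.9940) + (0.8793)(0.1089)(-0.5446) = 0.4212, so φ₂ = 24.91°.
Δλ = atan2(sin θ sin δ cos φ₁, cos δ − sin φ₁ sin φ₂) = atan2(0.0803, 0.7934) = 5.782°.
λ₂ = 8.970° + 5.782° = 14.75°.

24.91°, 14.75°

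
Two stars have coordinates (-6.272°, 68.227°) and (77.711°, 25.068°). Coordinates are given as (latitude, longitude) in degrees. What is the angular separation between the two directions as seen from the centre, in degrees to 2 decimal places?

With latitudes φ₁ = -6.272°, φ₂ = 77.711° and longitude difference Δλ = -43.159°:
cos c = sin φ₁ sin φ₂ + cos φ₁ cos φ₂ cos Δλ = (-0.1092)(0.9771) + (0.9940)(0.2128)(0.7295) = 0.04759,
so c = arccos(0.04759) = 1.52319 rad.
So the angular separation is 87.27°.

87.27°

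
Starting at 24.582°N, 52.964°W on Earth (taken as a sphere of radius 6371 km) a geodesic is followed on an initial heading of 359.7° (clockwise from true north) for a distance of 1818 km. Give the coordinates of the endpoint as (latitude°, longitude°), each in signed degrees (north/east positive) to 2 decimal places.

Angular distance δ = d/R = 1818/6371 = 0.28536 rad; initial bearing θ = 6.2779 rad.
sin φ₂ = sin φ₁ cos δ + cos φ₁ sin δ cos θ = (0.4160)(0.9596) + (0.9094)(0.2815)(1.0000) = 0.6552, so φ₂ = 40.93°.
Δλ = atan2(sin θ sin δ cos φ₁, cos δ − sin φ₁ sin φ₂) = atan2(-0.0013, 0.6870) = -0.112°.
λ₂ = -52.964° − 0.112° = -53.08°.

40.93°, -53.08°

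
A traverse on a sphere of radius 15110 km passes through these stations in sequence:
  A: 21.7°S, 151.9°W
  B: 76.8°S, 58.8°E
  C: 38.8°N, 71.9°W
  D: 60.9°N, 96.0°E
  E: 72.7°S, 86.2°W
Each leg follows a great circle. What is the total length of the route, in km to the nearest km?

122448 km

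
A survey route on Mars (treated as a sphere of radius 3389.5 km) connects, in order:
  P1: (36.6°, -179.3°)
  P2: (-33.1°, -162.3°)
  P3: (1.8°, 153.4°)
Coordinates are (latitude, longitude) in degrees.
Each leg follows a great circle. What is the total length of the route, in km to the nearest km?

Leg P1→P2: central angle 1.2477 rad, distance 4228.9 km.
Leg P2→P3: central angle 0.9495 rad, distance 3218.3 km.
Total: 4228.9 + 3218.3 ≈ 7447 km.

7447 km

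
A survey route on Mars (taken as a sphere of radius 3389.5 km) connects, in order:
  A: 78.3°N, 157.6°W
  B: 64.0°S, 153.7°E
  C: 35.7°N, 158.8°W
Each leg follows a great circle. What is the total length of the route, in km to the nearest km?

Leg A→B: central angle 2.5347 rad, distance 8591.5 km.
Leg B→C: central angle 1.8587 rad, distance 6300.2 km.
Total: 8591.5 + 6300.2 ≈ 14892 km.

14892 km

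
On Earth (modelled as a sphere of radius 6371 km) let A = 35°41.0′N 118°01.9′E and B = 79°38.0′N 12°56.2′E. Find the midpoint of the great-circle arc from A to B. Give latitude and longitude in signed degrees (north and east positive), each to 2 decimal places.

63.39°, 105.24°

The central angle between A and B is δ = 1.0054 rad.
With f = 0.5, the slerp weights are sin((1−f)δ)/sin δ = 0.5706 and sin(fδ)/sin δ = 0.5706.
Weighted sum of the unit vectors: (0.5706)·(-0.3817,0.7170,0.5833) + (0.5706)·(0.1754,0.0403,0.9837) = (-0.1177, 0.4321, 0.8941).
Converting back: φ = atan2(z, √(x²+y²)) = 63.39°, λ = atan2(y, x) = 105.24°.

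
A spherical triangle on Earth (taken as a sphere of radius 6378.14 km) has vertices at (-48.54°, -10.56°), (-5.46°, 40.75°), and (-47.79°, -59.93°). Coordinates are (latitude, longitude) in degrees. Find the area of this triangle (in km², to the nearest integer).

2837610 km²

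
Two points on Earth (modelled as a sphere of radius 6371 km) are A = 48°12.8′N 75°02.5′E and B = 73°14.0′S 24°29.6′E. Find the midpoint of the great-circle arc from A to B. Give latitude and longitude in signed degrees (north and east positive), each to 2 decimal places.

The central angle between A and B is δ = 2.2041 rad.
With f = 0.5, the slerp weights are sin((1−f)δ)/sin δ = 1.1067 and sin(fδ)/sin δ = 1.1067.
Weighted sum of the unit vectors: (1.1067)·(0.1720,0.6438,0.7456) + (1.1067)·(0.2625,0.1196,-0.9575) = (0.4809, 0.8449, -0.2345).
Converting back: φ = atan2(z, √(x²+y²)) = -13.56°, λ = atan2(y, x) = 60.35°.

-13.56°, 60.35°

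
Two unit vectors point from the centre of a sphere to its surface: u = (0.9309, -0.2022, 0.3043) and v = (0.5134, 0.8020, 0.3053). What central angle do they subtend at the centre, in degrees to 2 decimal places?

u·v = 0.4087; |u| = 1.0000, |v| = 1.0000.
cos θ = (u·v)/(|u||v|) = 0.4087, so θ = 65.88°.

65.88°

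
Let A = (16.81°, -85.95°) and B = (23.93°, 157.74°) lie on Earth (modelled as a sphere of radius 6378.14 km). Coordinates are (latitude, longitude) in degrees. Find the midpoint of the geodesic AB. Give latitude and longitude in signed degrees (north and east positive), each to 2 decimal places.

The central angle between A and B is δ = 1.8447 rad.
With f = 0.5, the slerp weights are sin((1−f)δ)/sin δ = 0.8279 and sin(fδ)/sin δ = 0.8279.
Weighted sum of the unit vectors: (0.8279)·(0.0676,-0.9549,0.2892) + (0.8279)·(-0.8459,0.3462,0.4056) = (-0.6444, -0.5039, 0.5752).
Converting back: φ = atan2(z, √(x²+y²)) = 35.12°, λ = atan2(y, x) = -141.98°.

35.12°, -141.98°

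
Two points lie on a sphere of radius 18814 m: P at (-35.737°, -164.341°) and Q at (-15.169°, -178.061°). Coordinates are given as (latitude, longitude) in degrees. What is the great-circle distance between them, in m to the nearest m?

7864 m

In radians: φ₁ = -0.6237, φ₂ = -0.2647, Δλ = -13.720° = -0.2395 rad.
cos c = sin φ₁ sin φ₂ + cos φ₁ cos φ₂ cos Δλ = (-0.5841)(-0.2617) + (0.8117)(0.9652)(0.9715) = 0.91390,
so c = arccos(0.91390) = 0.41800 rad.
Distance = R·c = 18814 × 0.4180 ≈ 7864 m.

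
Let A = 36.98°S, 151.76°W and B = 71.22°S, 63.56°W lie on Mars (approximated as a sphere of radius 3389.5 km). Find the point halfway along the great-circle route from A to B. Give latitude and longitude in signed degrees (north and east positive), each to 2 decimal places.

Central angle δ = 0.9550 rad. Interpolating on the sphere with fraction f = 0.5:
P = [sin((1−f)δ)·A + sin(fδ)·B] / sin δ = 0.5630·A + 0.5630·B in Cartesian coordinates,
giving P = (-0.3155, -0.3751, -0.8717), i.e. latitude -60.65°, longitude -130.07°.

-60.65°, -130.07°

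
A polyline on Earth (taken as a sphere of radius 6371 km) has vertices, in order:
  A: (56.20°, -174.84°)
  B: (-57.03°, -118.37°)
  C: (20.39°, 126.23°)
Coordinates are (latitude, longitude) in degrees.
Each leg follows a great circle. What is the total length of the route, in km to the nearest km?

Leg A→B: central angle 2.1293 rad, distance 13565.9 km.
Leg B→C: central angle 2.1073 rad, distance 13425.4 km.
Total: 13565.9 + 13425.4 ≈ 26991 km.

26991 km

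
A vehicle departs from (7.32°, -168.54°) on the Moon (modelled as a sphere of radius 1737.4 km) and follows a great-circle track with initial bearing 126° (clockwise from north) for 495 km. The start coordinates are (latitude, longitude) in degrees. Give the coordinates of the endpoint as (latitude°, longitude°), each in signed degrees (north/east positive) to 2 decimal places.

-2.38°, -155.38°

Angular distance δ = d/R = 495/1737.4 = 0.28491 rad; initial bearing θ = 2.1991 rad.
sin φ₂ = sin φ₁ cos δ + cos φ₁ sin δ cos θ = (0.1274)(0.9597) + (0.9919)(0.2811)(-0.5878) = -0.0416, so φ₂ = -2.38°.
Δλ = atan2(sin θ sin δ cos φ₁, cos δ − sin φ₁ sin φ₂) = atan2(0.2255, 0.9650) = 13.155°.
λ₂ = -168.540° + 13.155° = -155.38°.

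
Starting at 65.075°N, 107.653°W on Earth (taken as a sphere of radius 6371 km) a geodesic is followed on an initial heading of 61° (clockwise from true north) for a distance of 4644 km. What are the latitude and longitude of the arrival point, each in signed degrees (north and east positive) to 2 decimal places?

54.34°, -19.77°

Angular distance δ = d/R = 4644/6371 = 0.72893 rad; initial bearing θ = 1.0647 rad.
sin φ₂ = sin φ₁ cos δ + cos φ₁ sin δ cos θ = (0.9069)(0.7459) + (0.4214)(0.6661)(0.4848) = 0.8125, so φ₂ = 54.34°.
Δλ = atan2(sin θ sin δ cos φ₁, cos δ − sin φ₁ sin φ₂) = atan2(0.2455, 0.0091) = 87.886°.
λ₂ = -107.653° + 87.886° = -19.77°.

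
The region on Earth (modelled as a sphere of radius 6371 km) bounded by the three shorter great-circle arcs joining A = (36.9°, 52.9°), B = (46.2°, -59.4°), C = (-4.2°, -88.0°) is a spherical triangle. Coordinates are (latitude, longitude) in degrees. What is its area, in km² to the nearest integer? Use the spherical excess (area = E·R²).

Side lengths (central angles): a = 0.9846, b = 2.2955, c = 1.3456 rad; semiperimeter s = 2.3128.
By l'Huilier's theorem, tan(E/4) = √[tan(s/2) tan((s−a)/2) tan((s−b)/2) tan((s−c)/2)], giving spherical excess E = 0.3591 rad.
Area = E·R² = 0.3591 × (6371)² ≈ 14576697 km².

14576697 km²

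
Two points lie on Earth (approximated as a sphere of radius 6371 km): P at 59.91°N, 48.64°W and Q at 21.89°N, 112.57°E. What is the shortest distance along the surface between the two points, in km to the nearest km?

10760 km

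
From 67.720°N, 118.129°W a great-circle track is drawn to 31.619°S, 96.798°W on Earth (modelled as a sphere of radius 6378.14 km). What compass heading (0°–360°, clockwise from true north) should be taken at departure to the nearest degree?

Δλ = 21.331° = 0.3723 rad.
y = sin Δλ · cos φ₂ = (0.3638)(0.8516) = 0.3098
x = cos φ₁ sin φ₂ − sin φ₁ cos φ₂ cos Δλ = (0.3791)(-0.5243) − (0.9253)(0.8516)(0.9315) = -0.9328
θ = atan2(y, x) = 161.63°, so the bearing is 162°.

162°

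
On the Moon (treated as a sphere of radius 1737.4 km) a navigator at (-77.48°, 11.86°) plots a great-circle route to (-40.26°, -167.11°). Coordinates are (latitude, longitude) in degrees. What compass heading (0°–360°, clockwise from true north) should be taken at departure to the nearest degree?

181°

With φ₁ = -1.3523, φ₂ = -0.7027, Δλ = -3.1236 rad, the forward-azimuth formula gives
θ = atan2( sin Δλ cos φ₂ , cos φ₁ sin φ₂ − sin φ₁ cos φ₂ cos Δλ ) = atan2(-0.0137, -0.8849) = -179.11°.
Adding 360° brings this into [0°, 360°): 181°.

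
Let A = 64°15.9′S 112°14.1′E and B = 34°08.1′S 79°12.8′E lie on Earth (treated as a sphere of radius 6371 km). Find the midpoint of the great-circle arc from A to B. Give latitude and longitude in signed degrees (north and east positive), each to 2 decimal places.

-50.27°, 90.44°

Central angle δ = 0.6320 rad. Interpolating on the sphere with fraction f = 0.5:
P = [sin((1−f)δ)·A + sin(fδ)·B] / sin δ = 0.5260·A + 0.5260·B in Cartesian coordinates,
giving P = (-0.0049, 0.6392, -0.7691), i.e. latitude -50.27°, longitude 90.44°.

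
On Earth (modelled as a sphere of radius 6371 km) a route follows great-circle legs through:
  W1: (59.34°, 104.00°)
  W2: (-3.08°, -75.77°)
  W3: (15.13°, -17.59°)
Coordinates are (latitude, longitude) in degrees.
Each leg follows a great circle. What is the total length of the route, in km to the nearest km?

Leg W1→W2: central angle 2.1597 rad, distance 13759.2 km.
Leg W2→W3: central angle 1.0539 rad, distance 6714.2 km.
Total: 13759.2 + 6714.2 ≈ 20473 km.

20473 km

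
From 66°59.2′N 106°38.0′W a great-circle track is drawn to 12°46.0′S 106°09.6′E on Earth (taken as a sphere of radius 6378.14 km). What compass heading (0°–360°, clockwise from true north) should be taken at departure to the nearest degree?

With φ₁ = 1.1691, φ₂ = -0.2228, Δλ = -2.5692 rad, the forward-azimuth formula gives
θ = atan2( sin Δλ cos φ₂ , cos φ₁ sin φ₂ − sin φ₁ cos φ₂ cos Δλ ) = atan2(-0.5282, 0.6682) = -38.33°.
Adding 360° brings this into [0°, 360°): 322°.

322°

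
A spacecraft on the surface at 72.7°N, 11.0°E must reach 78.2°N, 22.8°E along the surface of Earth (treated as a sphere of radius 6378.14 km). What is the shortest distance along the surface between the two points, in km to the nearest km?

693 km

In radians: φ₁ = 1.2689, φ₂ = 1.3648, Δλ = 11.800° = 0.2059 rad.
cos c = sin φ₁ sin φ₂ + cos φ₁ cos φ₂ cos Δλ = (0.9548)(0.9789) + (0.2974)(0.2045)(0.9789) = 0.99411,
so c = arccos(0.99411) = 0.10858 rad.
Distance = R·c = 6378.14 × 0.1086 ≈ 693 km.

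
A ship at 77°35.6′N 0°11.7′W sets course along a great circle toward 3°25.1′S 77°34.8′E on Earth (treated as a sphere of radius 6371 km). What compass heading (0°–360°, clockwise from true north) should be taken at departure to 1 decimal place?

102.7°

With φ₁ = 1.3543, φ₂ = -0.0597, Δλ = 1.3574 rad, the forward-azimuth formula gives
θ = atan2( sin Δλ cos φ₂ , cos φ₁ sin φ₂ − sin φ₁ cos φ₂ cos Δλ ) = atan2(0.9756, -0.2192) = 102.67°.
So the initial bearing is 102.7°.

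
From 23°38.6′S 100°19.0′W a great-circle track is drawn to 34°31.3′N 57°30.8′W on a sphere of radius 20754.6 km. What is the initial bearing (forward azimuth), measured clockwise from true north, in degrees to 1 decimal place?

Δλ = 42.803° = 0.7471 rad.
y = sin Δλ · cos φ₂ = (0.6795)(0.8239) = 0.5598
x = cos φ₁ sin φ₂ − sin φ₁ cos φ₂ cos Δλ = (0.9161)(0.5667) − (-0.4010)(0.8239)(0.7337) = 0.7616
θ = atan2(y, x) = 36.32°, so the bearing is 36.3°.

36.3°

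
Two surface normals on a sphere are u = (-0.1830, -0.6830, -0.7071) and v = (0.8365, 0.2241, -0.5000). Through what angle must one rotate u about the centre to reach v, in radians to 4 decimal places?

1.5234 rad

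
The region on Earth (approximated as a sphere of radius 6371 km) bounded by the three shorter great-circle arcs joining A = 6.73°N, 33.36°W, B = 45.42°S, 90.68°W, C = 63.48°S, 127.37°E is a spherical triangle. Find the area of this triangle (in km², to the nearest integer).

Side lengths (central angles): a = 1.1696, b = 2.1217, c = 1.2735 rad; semiperimeter s = 2.2824.
By l'Huilier's theorem, tan(E/4) = √[tan(s/2) tan((s−a)/2) tan((s−b)/2) tan((s−c)/2)], giving spherical excess E = 0.9636 rad.
Area = E·R² = 0.9636 × (6371)² ≈ 39113674 km².

39113674 km²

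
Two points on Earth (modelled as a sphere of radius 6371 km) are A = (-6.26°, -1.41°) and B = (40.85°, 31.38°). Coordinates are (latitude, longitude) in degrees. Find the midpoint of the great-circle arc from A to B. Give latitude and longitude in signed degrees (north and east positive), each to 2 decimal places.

Central angle δ = 0.9755 rad. Interpolating on the sphere with fraction f = 0.5:
P = [sin((1−f)δ)·A + sin(fδ)·B] / sin δ = 0.5660·A + 0.5660·B in Cartesian coordinates,
giving P = (0.9280, 0.2091, 0.3085), i.e. latitude 17.97°, longitude 12.70°.

17.97°, 12.70°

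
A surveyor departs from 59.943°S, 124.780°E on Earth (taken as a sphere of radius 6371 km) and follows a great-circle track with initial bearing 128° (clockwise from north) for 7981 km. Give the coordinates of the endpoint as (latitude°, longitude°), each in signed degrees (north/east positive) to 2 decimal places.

Angular distance δ = d/R = 7981/6371 = 1.25271 rad; initial bearing θ = 2.2340 rad.
sin φ₂ = sin φ₁ cos δ + cos φ₁ sin δ cos θ = (-0.8655)(0.3128) + (0.5009)(0.9498)(-0.6157) = -0.5636, so φ₂ = -34.30°.
Δλ = atan2(sin θ sin δ cos φ₁, cos δ − sin φ₁ sin φ₂) = atan2(0.3749, -0.1750) = 115.030°.
λ₂ = 124.780° + 115.030° = 239.81° → -120.19° after wrapping to (−180°, 180°].

-34.30°, -120.19°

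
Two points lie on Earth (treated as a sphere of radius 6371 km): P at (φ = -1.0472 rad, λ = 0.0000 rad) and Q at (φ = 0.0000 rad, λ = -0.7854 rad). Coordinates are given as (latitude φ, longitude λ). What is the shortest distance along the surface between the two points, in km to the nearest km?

Let φ₁ = -1.0472 rad, φ₂ = 0.0000 rad, and Δλ = -0.7854 rad.
cos c = sin φ₁ sin φ₂ + cos φ₁ cos φ₂ cos Δλ = (-0.8660)(0.0000) + (0.5000)(1.0000)(0.7071) = 0.35355,
so c = arccos(0.35355) = 1.20943 rad.
Distance = R·c = 6371 × 1.2094 ≈ 7705 km.

7705 km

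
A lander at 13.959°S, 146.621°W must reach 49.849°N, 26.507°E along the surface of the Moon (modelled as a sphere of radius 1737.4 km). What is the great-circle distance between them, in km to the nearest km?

4357 km

Let φ₁ = -0.2436 rad, φ₂ = 0.8700 rad, and Δλ = 3.0217 rad.
cos c = sin φ₁ sin φ₂ + cos φ₁ cos φ₂ cos Δλ = (-0.2412)(0.7643) + (0.9705)(0.6448)(-0.9928) = -0.80565,
so c = arccos(-0.80565) = 2.50757 rad.
Distance = R·c = 1737.4 × 2.5076 ≈ 4357 km.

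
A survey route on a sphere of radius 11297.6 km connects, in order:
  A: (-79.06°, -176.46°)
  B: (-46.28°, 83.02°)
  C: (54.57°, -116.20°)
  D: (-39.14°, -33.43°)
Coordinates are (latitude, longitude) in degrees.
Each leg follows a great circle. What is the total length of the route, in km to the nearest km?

64921 km

Leg A→B: central angle 0.8153 rad, distance 9211.0 km.
Leg B→C: central angle 2.8848 rad, distance 32591.7 km.
Leg C→D: central angle 2.0463 rad, distance 23117.8 km.
Total: 9211.0 + 32591.7 + 23117.8 ≈ 64921 km.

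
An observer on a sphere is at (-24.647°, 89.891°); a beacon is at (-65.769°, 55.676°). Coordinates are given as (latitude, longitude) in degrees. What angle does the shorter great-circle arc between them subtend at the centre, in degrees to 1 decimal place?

46.5°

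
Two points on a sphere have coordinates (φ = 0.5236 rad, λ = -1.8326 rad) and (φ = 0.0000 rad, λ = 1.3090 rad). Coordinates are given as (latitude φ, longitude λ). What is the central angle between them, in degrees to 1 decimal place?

In radians: φ₁ = 0.5236, φ₂ = 0.0000, Δλ = -180.000° = -3.1416 rad.
cos c = sin φ₁ sin φ₂ + cos φ₁ cos φ₂ cos Δλ = (0.5000)(0.0000) + (0.8660)(1.0000)(-1.0000) = -0.86602,
so c = arccos(-0.86602) = 2.61799 rad.
So the angular separation is 150.0°.

150.0°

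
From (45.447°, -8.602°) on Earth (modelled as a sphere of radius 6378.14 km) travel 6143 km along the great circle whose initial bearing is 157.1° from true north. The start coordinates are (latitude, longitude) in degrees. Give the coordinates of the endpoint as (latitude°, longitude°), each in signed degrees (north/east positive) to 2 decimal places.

-7.11°, 10.18°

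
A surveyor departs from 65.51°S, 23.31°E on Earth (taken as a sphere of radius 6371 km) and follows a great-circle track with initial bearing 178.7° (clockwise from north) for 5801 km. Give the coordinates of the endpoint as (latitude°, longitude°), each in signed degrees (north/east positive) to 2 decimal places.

Angular distance δ = d/R = 5801/6371 = 0.91053 rad; initial bearing θ = 3.1189 rad.
sin φ₂ = sin φ₁ cos δ + cos φ₁ sin δ cos θ = (-0.9100)(0.6133) + (0.4145)(0.7898)(-0.9997) = -0.8855, so φ₂ = -62.31°.
Δλ = atan2(sin θ sin δ cos φ₁, cos δ − sin φ₁ sin φ₂) = atan2(0.0074, -0.1925) = 177.790°.
λ₂ = 23.310° + 177.790° = 201.10° → -158.90° after wrapping to (−180°, 180°].

-62.31°, -158.90°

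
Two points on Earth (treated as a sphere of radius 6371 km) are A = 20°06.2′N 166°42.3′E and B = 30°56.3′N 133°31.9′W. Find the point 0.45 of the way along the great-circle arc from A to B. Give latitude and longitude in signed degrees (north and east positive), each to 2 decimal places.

Central angle δ = 0.9492 rad. Interpolating on the sphere with fraction f = 0.45:
P = [sin((1−f)δ)·A + sin(fδ)·B] / sin δ = 0.6134·A + 0.5096·B in Cartesian coordinates,
giving P = (-0.8616, -0.1844, 0.4728), i.e. latitude 28.22°, longitude -167.92°.

28.22°, -167.92°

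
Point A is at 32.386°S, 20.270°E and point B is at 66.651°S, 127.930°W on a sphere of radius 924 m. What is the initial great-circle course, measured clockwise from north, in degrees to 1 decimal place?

Δλ = -148.200° = -2.5866 rad.
y = sin Δλ · cos φ₂ = (-0.5270)(0.3963) = -0.2088
x = cos φ₁ sin φ₂ − sin φ₁ cos φ₂ cos Δλ = (0.8445)(-0.9181) − (-0.5356)(0.3963)(-0.8499) = -0.9557
θ = atan2(y, x) = -167.67°; adding 360° gives 192.3°.

192.3°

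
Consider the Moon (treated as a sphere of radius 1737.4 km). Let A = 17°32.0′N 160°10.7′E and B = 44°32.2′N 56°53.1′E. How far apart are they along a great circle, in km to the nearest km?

In radians: φ₁ = 0.3060, φ₂ = 0.7773, Δλ = -103.293° = -1.8028 rad.
Haversine: a = sin²(Δφ/2) + cos φ₁ cos φ₂ sin²(Δλ/2) = 0.0545 + (0.9535)(0.7128)(0.6150) = 0.47250.
Central angle c = 2·arcsin(√a) = 1.51576 rad.
Distance = R·c = 1737.4 × 1.5158 ≈ 2633 km.

2633 km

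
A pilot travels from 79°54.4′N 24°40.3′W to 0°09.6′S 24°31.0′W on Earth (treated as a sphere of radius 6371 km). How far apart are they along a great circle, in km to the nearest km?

With latitudes φ₁ = 79.907°, φ₂ = -0.160° and longitude difference Δλ = 0.155°:
cos c = sin φ₁ sin φ₂ + cos φ₁ cos φ₂ cos Δλ = (0.9845)(-0.0028) + (0.1753)(1.0000)(1.0000) = 0.17250,
so c = arccos(0.17250) = 1.39743 rad.
Distance = R·c = 6371 × 1.3974 ≈ 8903 km.

8903 km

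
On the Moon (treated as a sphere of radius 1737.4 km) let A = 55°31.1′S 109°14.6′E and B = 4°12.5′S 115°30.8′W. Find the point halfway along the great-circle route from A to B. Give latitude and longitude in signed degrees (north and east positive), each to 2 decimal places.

-51.41°, -149.32°

Central angle δ = 1.9182 rad. Interpolating on the sphere with fraction f = 0.5:
P = [sin((1−f)δ)·A + sin(fδ)·B] / sin δ = 0.8707·A + 0.8707·B in Cartesian coordinates,
giving P = (-0.5365, -0.3183, -0.7816), i.e. latitude -51.41°, longitude -149.32°.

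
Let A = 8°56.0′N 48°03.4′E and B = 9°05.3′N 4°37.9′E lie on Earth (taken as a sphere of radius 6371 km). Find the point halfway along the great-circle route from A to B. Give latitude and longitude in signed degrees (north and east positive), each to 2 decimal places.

9.69°, 26.35°

The central angle between A and B is δ = 0.7481 rad.
With f = 0.5, the slerp weights are sin((1−f)δ)/sin δ = 0.5371 and sin(fδ)/sin δ = 0.5371.
Weighted sum of the unit vectors: (0.5371)·(0.6603,0.7348,0.1553) + (0.5371)·(0.9842,0.0797,0.1580) = (0.8833, 0.4375, 0.1683).
Converting back: φ = atan2(z, √(x²+y²)) = 9.69°, λ = atan2(y, x) = 26.35°.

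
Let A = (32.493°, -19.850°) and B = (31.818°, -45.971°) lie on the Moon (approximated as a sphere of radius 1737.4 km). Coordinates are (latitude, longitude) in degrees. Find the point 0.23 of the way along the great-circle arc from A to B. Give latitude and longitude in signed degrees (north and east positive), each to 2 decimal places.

32.82°, -25.87°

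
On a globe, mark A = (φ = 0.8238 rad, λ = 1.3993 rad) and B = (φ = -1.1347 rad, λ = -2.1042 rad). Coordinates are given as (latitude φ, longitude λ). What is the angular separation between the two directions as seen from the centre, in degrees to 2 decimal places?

158.98°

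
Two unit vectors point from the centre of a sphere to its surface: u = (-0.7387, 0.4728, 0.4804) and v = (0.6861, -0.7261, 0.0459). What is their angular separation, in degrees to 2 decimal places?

145.90°

u·v = -0.8281; |u| = 1.0000, |v| = 1.0000.
cos θ = (u·v)/(|u||v|) = -0.8280, so θ = 145.90°.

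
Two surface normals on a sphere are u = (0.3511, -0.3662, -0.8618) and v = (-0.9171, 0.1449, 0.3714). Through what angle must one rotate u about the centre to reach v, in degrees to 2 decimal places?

u·v = -0.6951; |u| = 1.0000, |v| = 1.0000.
cos θ = (u·v)/(|u||v|) = -0.6951, so θ = 134.04°.

134.04°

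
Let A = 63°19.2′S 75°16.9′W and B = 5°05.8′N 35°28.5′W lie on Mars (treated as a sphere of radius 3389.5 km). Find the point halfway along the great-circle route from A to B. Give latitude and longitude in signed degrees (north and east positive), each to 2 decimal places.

-30.40°, -47.57°

Central angle δ = 1.3034 rad. Interpolating on the sphere with fraction f = 0.5:
P = [sin((1−f)δ)·A + sin(fδ)·B] / sin δ = 0.6289·A + 0.6289·B in Cartesian coordinates,
giving P = (0.5819, -0.6366, -0.5061), i.e. latitude -30.40°, longitude -47.57°.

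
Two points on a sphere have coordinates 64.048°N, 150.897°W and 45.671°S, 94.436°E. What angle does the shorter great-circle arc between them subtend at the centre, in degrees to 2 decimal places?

In radians: φ₁ = 1.1178, φ₂ = -0.7971, Δλ = -114.667° = -2.0013 rad.
cos c = sin φ₁ sin φ₂ + cos φ₁ cos φ₂ cos Δλ = (0.8992)(-0.7153) + (0.4376)(0.6988)(-0.4173) = -0.77083,
so c = arccos(-0.77083) = 2.45094 rad.
So the angular separation is 140.43°.

140.43°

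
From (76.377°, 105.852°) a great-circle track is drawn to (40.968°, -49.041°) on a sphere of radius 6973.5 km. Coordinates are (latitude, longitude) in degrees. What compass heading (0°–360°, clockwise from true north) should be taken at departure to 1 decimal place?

With φ₁ = 1.3330, φ₂ = 0.7150, Δλ = -2.7034 rad, the forward-azimuth formula gives
θ = atan2( sin Δλ cos φ₂ , cos φ₁ sin φ₂ − sin φ₁ cos φ₂ cos Δλ ) = atan2(-0.3204, 0.8189) = -21.37°.
Adding 360° brings this into [0°, 360°): 338.6°.

338.6°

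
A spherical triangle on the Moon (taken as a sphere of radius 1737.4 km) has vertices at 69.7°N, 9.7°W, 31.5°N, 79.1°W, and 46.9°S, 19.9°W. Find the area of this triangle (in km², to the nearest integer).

Side lengths (central angles): a = 1.6541, b = 2.0392, c = 0.9346 rad; semiperimeter s = 2.3140.
By l'Huilier's theorem, tan(E/4) = √[tan(s/2) tan((s−a)/2) tan((s−b)/2) tan((s−c)/2)], giving spherical excess E = 1.1591 rad.
Area = E·R² = 1.1591 × (1737.4)² ≈ 3498945 km².

3498945 km²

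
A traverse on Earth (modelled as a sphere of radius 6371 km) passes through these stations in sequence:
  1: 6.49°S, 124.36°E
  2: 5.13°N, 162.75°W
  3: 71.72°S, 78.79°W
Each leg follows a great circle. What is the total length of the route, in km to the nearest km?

18532 km

Leg 1→2: central angle 1.2859 rad, distance 8192.6 km.
Leg 2→3: central angle 1.6229 rad, distance 10339.2 km.
Total: 8192.6 + 10339.2 ≈ 18532 km.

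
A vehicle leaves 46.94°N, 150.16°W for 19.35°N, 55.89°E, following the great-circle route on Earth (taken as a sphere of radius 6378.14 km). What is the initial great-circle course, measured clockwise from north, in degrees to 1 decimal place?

Δλ = -153.950° = -2.6869 rad.
y = sin Δλ · cos φ₂ = (-0.4392)(0.9435) = -0.4143
x = cos φ₁ sin φ₂ − sin φ₁ cos φ₂ cos Δλ = (0.6828)(0.3313) − (0.7306)(0.9435)(-0.8984) = 0.8456
θ = atan2(y, x) = -26.11°; adding 360° gives 333.9°.

333.9°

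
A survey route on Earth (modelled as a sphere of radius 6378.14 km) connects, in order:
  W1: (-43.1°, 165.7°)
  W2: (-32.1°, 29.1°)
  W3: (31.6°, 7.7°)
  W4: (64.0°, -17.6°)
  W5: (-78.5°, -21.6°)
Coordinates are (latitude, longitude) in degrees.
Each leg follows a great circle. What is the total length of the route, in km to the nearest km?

37889 km

Leg W1→W2: central angle 1.6572 rad, distance 10570.0 km.
Leg W2→W3: central angle 1.1665 rad, distance 7440.4 km.
Leg W3→W4: central angle 0.6292 rad, distance 4012.9 km.
Leg W4→W5: central angle 2.4874 rad, distance 15865.3 km.
Total: 10570.0 + 7440.4 + 4012.9 + 15865.3 ≈ 37889 km.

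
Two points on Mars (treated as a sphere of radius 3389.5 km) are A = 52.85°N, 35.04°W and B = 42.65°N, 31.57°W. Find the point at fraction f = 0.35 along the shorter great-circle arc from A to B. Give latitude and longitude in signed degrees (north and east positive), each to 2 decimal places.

49.29°, -33.66°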